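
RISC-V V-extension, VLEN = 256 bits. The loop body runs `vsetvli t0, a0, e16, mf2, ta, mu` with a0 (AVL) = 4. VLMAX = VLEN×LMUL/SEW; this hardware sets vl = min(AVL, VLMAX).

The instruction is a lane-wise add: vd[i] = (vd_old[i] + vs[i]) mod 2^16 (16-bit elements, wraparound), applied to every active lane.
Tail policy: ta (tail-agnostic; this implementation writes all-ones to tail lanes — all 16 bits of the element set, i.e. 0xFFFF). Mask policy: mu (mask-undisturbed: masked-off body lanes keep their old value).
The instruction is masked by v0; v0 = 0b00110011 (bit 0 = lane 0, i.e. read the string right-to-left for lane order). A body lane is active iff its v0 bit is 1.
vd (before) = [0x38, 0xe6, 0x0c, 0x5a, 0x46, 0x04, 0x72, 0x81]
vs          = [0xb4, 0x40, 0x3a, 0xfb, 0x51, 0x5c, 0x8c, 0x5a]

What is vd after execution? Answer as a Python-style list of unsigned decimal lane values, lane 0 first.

lanes per group: 256·1/2/16 = 8
vl = min(AVL, VLMAX) = min(4, 8) = 4
[0] add(0x38,0xb4) = 0xec
[1] add(0xe6,0x40) = 0x126
[2] mask-off/keep = 0x0c
[3] mask-off/keep = 0x5a
[4] tail/ones = 0xffff
[5] tail/ones = 0xffff
[6] tail/ones = 0xffff
[7] tail/ones = 0xffff

vd = [236, 294, 12, 90, 65535, 65535, 65535, 65535]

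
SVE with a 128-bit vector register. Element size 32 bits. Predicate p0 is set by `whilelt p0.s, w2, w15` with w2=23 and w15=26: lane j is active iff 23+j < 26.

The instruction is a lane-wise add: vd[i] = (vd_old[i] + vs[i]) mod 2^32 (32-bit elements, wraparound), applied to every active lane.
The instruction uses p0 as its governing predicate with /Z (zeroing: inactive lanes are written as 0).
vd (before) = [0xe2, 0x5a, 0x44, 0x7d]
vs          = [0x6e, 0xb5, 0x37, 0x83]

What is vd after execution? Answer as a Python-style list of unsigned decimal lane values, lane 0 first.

lane count: 128 div 32 = 4
p0[j] = (23+j < 26); true for j=0..2 → 3 lanes set
vd[0] add(0xe2,0x6e) -> 0x150
vd[1] add(0x5a,0xb5) -> 0x10f
vd[2] add(0x44,0x37) -> 0x7b
vd[3] tail/zero -> 0x00

vd = [336, 271, 123, 0]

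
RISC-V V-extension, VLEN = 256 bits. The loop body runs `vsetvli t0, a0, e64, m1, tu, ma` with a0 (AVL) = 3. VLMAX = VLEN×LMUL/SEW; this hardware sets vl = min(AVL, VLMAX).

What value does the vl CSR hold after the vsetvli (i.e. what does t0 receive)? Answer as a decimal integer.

VLMAX = VLEN×LMUL/SEW = 256×1/64 = 4
AVL=3 ≤ VLMAX=4, so vl = 3

vl = 3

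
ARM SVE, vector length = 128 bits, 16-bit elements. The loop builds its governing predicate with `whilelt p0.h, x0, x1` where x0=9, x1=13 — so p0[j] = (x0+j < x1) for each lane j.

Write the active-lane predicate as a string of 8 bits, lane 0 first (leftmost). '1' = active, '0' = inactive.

register lanes = 128/16 = 8
whilelt: lane j active iff 9+j < 13 → j < 4 → 4 active
bits (lane 0 leftmost): 11110000

predicate = 11110000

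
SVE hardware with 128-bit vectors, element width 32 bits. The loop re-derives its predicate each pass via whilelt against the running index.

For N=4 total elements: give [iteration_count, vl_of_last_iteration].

[iterations, last_vl] = [1, 4]

128-bit reg / 32-bit elem → 4 lanes
N=4: ⌈4/4⌉ = 1 iters; last vl = 4 − 0×4 = 4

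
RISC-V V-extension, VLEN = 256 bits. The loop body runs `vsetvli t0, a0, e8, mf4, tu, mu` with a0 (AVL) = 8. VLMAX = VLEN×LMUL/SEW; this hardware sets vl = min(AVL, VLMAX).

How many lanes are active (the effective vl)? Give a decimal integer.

vl = 8

VLMAX = (256 × 1/4) / 8 = 8 lanes
AVL=8 ≤ VLMAX=8, so vl = 8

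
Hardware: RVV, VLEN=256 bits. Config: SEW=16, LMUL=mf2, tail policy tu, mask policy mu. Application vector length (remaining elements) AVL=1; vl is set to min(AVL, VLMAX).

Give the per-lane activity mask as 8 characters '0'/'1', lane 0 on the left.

predicate = 10000000

VLMAX = (256 × 1/2) / 16 = 8 lanes
AVL=1 ≤ VLMAX=8, so vl = 1
bits (lane 0 leftmost): 10000000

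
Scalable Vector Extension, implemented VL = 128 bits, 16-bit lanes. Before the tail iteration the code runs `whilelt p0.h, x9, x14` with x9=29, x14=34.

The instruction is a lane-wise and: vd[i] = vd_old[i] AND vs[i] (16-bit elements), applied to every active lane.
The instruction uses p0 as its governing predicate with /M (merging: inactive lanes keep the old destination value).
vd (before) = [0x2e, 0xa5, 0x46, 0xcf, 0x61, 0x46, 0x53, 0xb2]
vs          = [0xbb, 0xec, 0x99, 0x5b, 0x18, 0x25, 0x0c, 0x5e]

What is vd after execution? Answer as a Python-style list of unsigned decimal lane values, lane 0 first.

vd = [42, 164, 0, 75, 0, 70, 83, 178]

128-bit reg / 16-bit elem → 8 lanes
active while 29+j < 34, i.e. j ∈ [0,5) capped at 8 ⇒ 5
lane  0: and(0x2e,0xbb) ⇒ 0x2a
lane  1: and(0xa5,0xec) ⇒ 0xa4
lane  2: and(0x46,0x99) ⇒ 0x00
lane  3: and(0xcf,0x5b) ⇒ 0x4b
lane  4: and(0x61,0x18) ⇒ 0x00
lane  5: tail/keep ⇒ 0x46
lane  6: tail/keep ⇒ 0x53
lane  7: tail/keep ⇒ 0xb2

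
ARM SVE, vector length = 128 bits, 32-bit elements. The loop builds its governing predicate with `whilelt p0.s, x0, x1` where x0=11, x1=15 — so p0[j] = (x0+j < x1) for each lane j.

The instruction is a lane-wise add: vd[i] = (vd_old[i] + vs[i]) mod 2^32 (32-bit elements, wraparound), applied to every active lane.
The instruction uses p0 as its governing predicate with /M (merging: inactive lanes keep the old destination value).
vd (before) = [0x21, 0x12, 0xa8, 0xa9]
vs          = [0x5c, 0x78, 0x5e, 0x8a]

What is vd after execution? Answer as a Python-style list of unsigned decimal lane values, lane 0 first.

vd = [125, 138, 262, 307]

128-bit reg / 32-bit elem → 4 lanes
active while 11+j < 15, i.e. j ∈ [0,4) capped at 4 ⇒ 4
lane  0: add(0x21,0x5c) ⇒ 0x7d
lane  1: add(0x12,0x78) ⇒ 0x8a
lane  2: add(0xa8,0x5e) ⇒ 0x106
lane  3: add(0xa9,0x8a) ⇒ 0x133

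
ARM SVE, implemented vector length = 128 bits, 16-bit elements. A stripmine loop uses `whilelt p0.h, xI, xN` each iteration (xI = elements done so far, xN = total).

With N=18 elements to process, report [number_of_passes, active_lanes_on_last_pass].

[iterations, last_vl] = [3, 2]

register lanes = 128/16 = 8
18 elements at 8/iter → 3 passes, remainder 2 on the last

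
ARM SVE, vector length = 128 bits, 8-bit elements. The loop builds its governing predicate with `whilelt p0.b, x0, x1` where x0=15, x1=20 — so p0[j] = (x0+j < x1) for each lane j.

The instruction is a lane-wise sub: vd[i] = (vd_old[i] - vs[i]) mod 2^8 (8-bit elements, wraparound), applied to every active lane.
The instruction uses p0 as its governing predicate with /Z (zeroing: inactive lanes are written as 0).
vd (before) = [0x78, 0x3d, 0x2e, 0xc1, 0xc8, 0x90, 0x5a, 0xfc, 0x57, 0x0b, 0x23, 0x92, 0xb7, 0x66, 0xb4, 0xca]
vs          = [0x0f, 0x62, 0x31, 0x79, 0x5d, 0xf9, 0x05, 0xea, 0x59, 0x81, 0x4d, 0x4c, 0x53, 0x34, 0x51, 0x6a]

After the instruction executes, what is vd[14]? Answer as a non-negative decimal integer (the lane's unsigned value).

vd[14] = 0

lane count: 128 div 8 = 16
whilelt: lane j active iff 15+j < 20 → j < 5 → 5 active
  i=0: sub(0x78,0x0f) → 105
  i=1: sub(0x3d,0x62) → 219
  i=2: sub(0x2e,0x31) → 253
  i=3: sub(0xc1,0x79) → 72
  i=4: sub(0xc8,0x5d) → 107
  i=5: tail/zero → 0
  i=6: tail/zero → 0
  i=7: tail/zero → 0
  i=8: tail/zero → 0
  i=9: tail/zero → 0
  i=10: tail/zero → 0
  i=11: tail/zero → 0
  i=12: tail/zero → 0
  i=13: tail/zero → 0
  i=14: tail/zero → 0
  i=15: tail/zero → 0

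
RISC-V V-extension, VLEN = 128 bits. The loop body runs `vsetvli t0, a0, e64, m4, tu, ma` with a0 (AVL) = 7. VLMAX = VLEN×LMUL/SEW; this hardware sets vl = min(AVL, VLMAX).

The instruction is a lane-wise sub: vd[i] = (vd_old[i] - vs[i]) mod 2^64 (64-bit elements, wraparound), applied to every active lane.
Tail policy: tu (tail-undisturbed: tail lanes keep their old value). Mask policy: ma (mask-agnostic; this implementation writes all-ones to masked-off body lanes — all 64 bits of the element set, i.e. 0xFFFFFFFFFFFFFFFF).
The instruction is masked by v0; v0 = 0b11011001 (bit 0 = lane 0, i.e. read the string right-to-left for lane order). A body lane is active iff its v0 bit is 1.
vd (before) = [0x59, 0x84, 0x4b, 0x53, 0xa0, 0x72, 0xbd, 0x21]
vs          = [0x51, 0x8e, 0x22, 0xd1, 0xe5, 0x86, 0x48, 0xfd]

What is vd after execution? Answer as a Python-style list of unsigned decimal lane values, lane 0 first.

vd = [8, 18446744073709551615, 18446744073709551615, 18446744073709551490, 18446744073709551547, 18446744073709551615, 117, 33]

VLMAX = VLEN×LMUL/SEW = 128×4/64 = 8
vl ← min(7, 8) = 7
  i=0: sub(0x59,0x51) → 8
  i=1: mask-off/ones → 18446744073709551615
  i=2: mask-off/ones → 18446744073709551615
  i=3: sub(0x53,0xd1) → 18446744073709551490
  i=4: sub(0xa0,0xe5) → 18446744073709551547
  i=5: mask-off/ones → 18446744073709551615
  i=6: sub(0xbd,0x48) → 117
  i=7: tail/keep → 33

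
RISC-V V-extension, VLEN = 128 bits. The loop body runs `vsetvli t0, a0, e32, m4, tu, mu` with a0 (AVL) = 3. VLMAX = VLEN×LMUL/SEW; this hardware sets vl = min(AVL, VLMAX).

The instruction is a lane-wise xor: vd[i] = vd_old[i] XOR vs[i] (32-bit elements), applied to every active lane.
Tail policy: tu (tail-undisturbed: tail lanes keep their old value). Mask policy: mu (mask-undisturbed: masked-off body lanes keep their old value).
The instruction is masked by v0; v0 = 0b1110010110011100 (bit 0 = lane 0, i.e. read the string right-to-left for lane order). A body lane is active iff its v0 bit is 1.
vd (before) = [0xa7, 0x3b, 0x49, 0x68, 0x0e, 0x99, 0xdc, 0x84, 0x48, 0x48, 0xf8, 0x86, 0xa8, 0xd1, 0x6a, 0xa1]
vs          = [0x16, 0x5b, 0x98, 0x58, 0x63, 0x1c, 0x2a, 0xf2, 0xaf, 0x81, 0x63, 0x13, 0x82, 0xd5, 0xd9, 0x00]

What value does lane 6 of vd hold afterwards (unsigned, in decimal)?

VLMAX = VLEN×LMUL/SEW = 128×4/32 = 16
AVL=3 ≤ VLMAX=16, so vl = 3
  i=0: mask-off/keep → 167
  i=1: mask-off/keep → 59
  i=2: xor(0x49,0x98) → 209
  i=3: tail/keep → 104
  i=4: tail/keep → 14
  i=5: tail/keep → 153
  i=6: tail/keep → 220
  i=7: tail/keep → 132
  i=8: tail/keep → 72
  i=9: tail/keep → 72
  i=10: tail/keep → 248
  i=11: tail/keep → 134
  i=12: tail/keep → 168
  i=13: tail/keep → 209
  i=14: tail/keep → 106
  i=15: tail/keep → 161

vd[6] = 220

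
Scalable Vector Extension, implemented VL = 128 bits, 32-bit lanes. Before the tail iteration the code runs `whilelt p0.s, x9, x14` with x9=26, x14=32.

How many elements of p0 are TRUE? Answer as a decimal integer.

register lanes = 128/32 = 4
p0[j] = (26+j < 32); true for j=0..3 → 4 lanes set

vl = 4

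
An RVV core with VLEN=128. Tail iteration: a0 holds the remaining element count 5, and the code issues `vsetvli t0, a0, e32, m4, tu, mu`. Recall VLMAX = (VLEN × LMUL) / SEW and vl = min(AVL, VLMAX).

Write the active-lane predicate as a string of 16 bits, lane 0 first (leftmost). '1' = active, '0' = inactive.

VLMAX = (128 × 4) / 32 = 16 lanes
vl ← min(5, 16) = 5
bits (lane 0 leftmost): 1111100000000000

predicate = 1111100000000000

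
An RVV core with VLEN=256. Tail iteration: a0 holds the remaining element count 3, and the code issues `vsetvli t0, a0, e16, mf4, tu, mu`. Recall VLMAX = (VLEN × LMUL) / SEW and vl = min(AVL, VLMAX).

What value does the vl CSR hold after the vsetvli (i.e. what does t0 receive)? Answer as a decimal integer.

vl = 3

VLMAX = VLEN×LMUL/SEW = 256×1/4/16 = 4
vl = min(AVL, VLMAX) = min(3, 4) = 3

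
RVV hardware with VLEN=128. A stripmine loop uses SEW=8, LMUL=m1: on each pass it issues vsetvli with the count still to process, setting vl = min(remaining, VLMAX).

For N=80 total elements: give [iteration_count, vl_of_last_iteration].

[iterations, last_vl] = [5, 16]

VLMAX = (128 × 1) / 8 = 16 lanes
iterations = ceil(80/16) = 5; final-pass vl = 16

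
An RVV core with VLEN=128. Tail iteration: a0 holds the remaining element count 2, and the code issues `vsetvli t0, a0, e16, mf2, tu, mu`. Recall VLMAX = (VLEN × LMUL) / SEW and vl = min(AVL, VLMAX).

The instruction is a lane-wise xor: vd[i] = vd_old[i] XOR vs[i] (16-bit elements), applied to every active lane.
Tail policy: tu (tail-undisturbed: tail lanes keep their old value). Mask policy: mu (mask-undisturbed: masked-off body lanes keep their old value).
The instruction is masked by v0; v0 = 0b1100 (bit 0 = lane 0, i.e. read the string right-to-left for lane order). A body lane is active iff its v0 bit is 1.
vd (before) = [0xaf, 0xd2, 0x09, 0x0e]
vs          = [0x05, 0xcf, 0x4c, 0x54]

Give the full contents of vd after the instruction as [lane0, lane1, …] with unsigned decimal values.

lanes per group: 128·1/2/16 = 4
vl = min(AVL, VLMAX) = min(2, 4) = 2
[0] mask-off/keep = 0xaf
[1] mask-off/keep = 0xd2
[2] tail/keep = 0x09
[3] tail/keep = 0x0e

vd = [175, 210, 9, 14]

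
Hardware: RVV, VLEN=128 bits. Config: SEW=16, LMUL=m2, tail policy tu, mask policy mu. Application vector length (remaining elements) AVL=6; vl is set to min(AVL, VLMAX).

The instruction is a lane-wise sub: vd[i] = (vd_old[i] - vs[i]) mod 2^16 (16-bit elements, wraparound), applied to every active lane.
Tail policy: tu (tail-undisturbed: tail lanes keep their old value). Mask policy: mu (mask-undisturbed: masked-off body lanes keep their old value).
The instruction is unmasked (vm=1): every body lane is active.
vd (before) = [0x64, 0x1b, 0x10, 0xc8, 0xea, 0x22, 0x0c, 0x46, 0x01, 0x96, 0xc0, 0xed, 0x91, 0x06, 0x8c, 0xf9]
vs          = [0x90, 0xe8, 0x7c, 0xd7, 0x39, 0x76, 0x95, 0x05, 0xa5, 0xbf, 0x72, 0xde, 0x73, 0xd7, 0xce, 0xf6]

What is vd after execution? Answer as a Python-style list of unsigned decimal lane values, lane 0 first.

vd = [65492, 65331, 65428, 65521, 177, 65452, 12, 70, 1, 150, 192, 237, 145, 6, 140, 249]

lanes per group: 128·2/16 = 16
AVL=6 ≤ VLMAX=16, so vl = 6
lane  0: sub(0x64,0x90) ⇒ 0xffd4
lane  1: sub(0x1b,0xe8) ⇒ 0xff33
lane  2: sub(0x10,0x7c) ⇒ 0xff94
lane  3: sub(0xc8,0xd7) ⇒ 0xfff1
lane  4: sub(0xea,0x39) ⇒ 0xb1
lane  5: sub(0x22,0x76) ⇒ 0xffac
lane  6: tail/keep ⇒ 0x0c
lane  7: tail/keep ⇒ 0x46
lane  8: tail/keep ⇒ 0x01
lane  9: tail/keep ⇒ 0x96
lane 10: tail/keep ⇒ 0xc0
lane 11: tail/keep ⇒ 0xed
lane 12: tail/keep ⇒ 0x91
lane 13: tail/keep ⇒ 0x06
lane 14: tail/keep ⇒ 0x8c
lane 15: tail/keep ⇒ 0xf9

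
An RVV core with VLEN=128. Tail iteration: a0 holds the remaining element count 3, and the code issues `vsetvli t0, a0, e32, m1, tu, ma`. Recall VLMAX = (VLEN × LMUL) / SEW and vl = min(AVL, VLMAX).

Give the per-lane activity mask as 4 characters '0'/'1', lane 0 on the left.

VLMAX = (128 × 1) / 32 = 4 lanes
AVL=3 ≤ VLMAX=4, so vl = 3
bits (lane 0 leftmost): 1110

predicate = 1110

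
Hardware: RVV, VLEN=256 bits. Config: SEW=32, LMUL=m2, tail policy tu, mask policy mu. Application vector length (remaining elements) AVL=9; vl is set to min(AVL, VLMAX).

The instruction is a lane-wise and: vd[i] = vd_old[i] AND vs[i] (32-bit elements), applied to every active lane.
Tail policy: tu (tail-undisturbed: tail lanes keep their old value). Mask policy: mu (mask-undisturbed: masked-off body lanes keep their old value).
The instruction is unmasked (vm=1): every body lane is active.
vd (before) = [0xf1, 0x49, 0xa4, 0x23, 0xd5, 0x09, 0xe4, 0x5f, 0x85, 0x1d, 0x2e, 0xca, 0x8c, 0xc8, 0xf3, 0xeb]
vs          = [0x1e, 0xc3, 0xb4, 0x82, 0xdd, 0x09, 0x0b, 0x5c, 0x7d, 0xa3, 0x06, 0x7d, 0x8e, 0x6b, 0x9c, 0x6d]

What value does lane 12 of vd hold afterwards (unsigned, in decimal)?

vd[12] = 140

VLMAX = (256 × 2) / 32 = 16 lanes
vl = min(AVL, VLMAX) = min(9, 16) = 9
  i=0: and(0xf1,0x1e) → 16
  i=1: and(0x49,0xc3) → 65
  i=2: and(0xa4,0xb4) → 164
  i=3: and(0x23,0x82) → 2
  i=4: and(0xd5,0xdd) → 213
  i=5: and(0x09,0x09) → 9
  i=6: and(0xe4,0x0b) → 0
  i=7: and(0x5f,0x5c) → 92
  i=8: and(0x85,0x7d) → 5
  i=9: tail/keep → 29
  i=10: tail/keep → 46
  i=11: tail/keep → 202
  i=12: tail/keep → 140
  i=13: tail/keep → 200
  i=14: tail/keep → 243
  i=15: tail/keep → 235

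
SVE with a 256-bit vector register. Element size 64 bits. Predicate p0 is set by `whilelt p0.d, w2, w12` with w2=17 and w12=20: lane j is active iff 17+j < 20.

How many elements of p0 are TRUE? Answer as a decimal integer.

lane count: 256 div 64 = 4
whilelt: lane j active iff 17+j < 20 → j < 3 → 3 active

vl = 3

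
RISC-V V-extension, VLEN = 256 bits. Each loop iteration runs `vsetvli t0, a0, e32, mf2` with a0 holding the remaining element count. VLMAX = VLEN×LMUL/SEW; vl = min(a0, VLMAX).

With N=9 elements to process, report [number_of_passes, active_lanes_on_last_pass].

[iterations, last_vl] = [3, 1]

VLMAX = VLEN×LMUL/SEW = 256×1/2/32 = 4
iterations = ceil(9/4) = 3; final-pass vl = 1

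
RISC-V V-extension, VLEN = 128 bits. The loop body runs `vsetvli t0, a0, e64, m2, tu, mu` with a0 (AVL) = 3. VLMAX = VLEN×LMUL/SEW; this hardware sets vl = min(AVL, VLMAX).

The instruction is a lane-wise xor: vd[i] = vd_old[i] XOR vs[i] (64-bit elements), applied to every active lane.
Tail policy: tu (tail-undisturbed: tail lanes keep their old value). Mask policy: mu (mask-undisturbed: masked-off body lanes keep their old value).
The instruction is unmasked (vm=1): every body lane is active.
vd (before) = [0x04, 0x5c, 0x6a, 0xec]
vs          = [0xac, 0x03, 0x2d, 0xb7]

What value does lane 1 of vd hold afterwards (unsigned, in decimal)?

VLMAX = VLEN×LMUL/SEW = 128×2/64 = 4
AVL=3 ≤ VLMAX=4, so vl = 3
[0] xor(0x04,0xac) = 0xa8
[1] xor(0x5c,0x03) = 0x5f
[2] xor(0x6a,0x2d) = 0x47
[3] tail/keep = 0xec

vd[1] = 95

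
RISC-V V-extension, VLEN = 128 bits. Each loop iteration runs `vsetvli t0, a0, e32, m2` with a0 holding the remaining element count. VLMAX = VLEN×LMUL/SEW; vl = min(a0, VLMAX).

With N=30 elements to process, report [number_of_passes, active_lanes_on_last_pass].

[iterations, last_vl] = [4, 6]

VLMAX = (128 × 2) / 32 = 8 lanes
N=30: ⌈30/8⌉ = 4 iters; last vl = 30 − 3×8 = 6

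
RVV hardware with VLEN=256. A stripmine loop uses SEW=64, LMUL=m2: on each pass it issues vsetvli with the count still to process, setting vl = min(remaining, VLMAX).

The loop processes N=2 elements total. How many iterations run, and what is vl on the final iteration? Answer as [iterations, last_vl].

VLMAX = VLEN×LMUL/SEW = 256×2/64 = 8
N=2: ⌈2/8⌉ = 1 iters; last vl = 2 − 0×8 = 2

[iterations, last_vl] = [1, 2]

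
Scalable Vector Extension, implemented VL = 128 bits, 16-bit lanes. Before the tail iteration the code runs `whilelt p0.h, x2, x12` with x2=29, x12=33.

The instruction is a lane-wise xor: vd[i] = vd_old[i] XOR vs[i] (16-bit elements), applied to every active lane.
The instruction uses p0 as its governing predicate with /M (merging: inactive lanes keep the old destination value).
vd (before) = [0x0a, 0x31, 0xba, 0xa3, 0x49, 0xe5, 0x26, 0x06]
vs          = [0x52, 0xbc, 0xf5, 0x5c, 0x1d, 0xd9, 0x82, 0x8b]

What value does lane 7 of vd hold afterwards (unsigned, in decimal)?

register lanes = 128/16 = 8
active while 29+j < 33, i.e. j ∈ [0,4) capped at 8 ⇒ 4
lane  0: xor(0x0a,0x52) ⇒ 0x58
lane  1: xor(0x31,0xbc) ⇒ 0x8d
lane  2: xor(0xba,0xf5) ⇒ 0x4f
lane  3: xor(0xa3,0x5c) ⇒ 0xff
lane  4: tail/keep ⇒ 0x49
lane  5: tail/keep ⇒ 0xe5
lane  6: tail/keep ⇒ 0x26
lane  7: tail/keep ⇒ 0x06

vd[7] = 6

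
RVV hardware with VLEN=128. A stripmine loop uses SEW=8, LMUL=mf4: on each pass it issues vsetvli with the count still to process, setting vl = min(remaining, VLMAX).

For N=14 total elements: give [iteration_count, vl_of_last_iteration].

[iterations, last_vl] = [4, 2]

VLMAX = VLEN×LMUL/SEW = 128×1/4/8 = 4
N=14: ⌈14/4⌉ = 4 iters; last vl = 14 − 3×4 = 2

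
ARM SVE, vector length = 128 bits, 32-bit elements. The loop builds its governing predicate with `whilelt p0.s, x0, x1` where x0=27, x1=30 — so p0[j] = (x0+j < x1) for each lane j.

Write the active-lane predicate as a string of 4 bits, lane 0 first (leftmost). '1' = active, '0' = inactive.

lane count: 128 div 32 = 4
p0[j] = (27+j < 30); true for j=0..2 → 3 lanes set
bits (lane 0 leftmost): 1110

predicate = 1110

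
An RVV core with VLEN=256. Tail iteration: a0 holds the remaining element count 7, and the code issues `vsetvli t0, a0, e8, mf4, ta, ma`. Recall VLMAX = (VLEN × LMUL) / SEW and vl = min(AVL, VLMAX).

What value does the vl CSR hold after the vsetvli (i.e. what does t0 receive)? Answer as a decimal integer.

VLMAX = (256 × 1/4) / 8 = 8 lanes
AVL=7 ≤ VLMAX=8, so vl = 7

vl = 7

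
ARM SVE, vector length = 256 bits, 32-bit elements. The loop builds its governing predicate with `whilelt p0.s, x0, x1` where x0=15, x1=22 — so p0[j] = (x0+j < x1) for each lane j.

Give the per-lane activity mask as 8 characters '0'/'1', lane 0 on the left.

lane count: 256 div 32 = 8
whilelt: lane j active iff 15+j < 22 → j < 7 → 7 active
bits (lane 0 leftmost): 11111110

predicate = 11111110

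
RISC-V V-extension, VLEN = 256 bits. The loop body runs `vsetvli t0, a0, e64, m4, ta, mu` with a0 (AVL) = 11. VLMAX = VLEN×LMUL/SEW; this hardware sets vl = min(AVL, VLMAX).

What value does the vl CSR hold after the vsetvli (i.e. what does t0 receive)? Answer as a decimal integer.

vl = 11

VLMAX = (256 × 4) / 64 = 16 lanes
vl = min(AVL, VLMAX) = min(11, 16) = 11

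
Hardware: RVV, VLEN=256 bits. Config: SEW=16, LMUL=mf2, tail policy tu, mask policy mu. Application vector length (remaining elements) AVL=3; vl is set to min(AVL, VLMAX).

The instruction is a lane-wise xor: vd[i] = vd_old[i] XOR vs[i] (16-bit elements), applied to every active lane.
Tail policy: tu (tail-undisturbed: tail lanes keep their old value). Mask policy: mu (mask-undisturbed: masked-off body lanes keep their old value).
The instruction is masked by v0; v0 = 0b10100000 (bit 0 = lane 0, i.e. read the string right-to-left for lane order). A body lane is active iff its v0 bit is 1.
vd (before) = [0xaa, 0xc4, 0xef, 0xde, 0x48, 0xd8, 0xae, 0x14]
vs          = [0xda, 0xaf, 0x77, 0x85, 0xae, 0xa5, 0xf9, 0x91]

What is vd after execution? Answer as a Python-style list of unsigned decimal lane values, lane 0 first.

VLMAX = (256 × 1/2) / 16 = 8 lanes
AVL=3 ≤ VLMAX=8, so vl = 3
vd[0] mask-off/keep -> 0xaa
vd[1] mask-off/keep -> 0xc4
vd[2] mask-off/keep -> 0xef
vd[3] tail/keep -> 0xde
vd[4] tail/keep -> 0x48
vd[5] tail/keep -> 0xd8
vd[6] tail/keep -> 0xae
vd[7] tail/keep -> 0x14

vd = [170, 196, 239, 222, 72, 216, 174, 20]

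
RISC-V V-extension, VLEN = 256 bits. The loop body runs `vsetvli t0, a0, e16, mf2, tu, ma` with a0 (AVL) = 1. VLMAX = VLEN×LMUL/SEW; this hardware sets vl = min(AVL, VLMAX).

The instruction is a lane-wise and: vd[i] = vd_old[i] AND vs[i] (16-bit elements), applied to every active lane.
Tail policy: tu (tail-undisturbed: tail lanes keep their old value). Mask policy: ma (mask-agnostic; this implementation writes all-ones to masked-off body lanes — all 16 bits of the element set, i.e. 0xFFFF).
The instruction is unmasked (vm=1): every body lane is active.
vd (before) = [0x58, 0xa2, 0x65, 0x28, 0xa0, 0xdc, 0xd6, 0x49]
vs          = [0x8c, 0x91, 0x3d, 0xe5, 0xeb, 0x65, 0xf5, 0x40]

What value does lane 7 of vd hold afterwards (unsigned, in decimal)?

VLMAX = VLEN×LMUL/SEW = 256×1/2/16 = 8
vl ← min(1, 8) = 1
vd[0] and(0x58,0x8c) -> 0x08
vd[1] tail/keep -> 0xa2
vd[2] tail/keep -> 0x65
vd[3] tail/keep -> 0x28
vd[4] tail/keep -> 0xa0
vd[5] tail/keep -> 0xdc
vd[6] tail/keep -> 0xd6
vd[7] tail/keep -> 0x49

vd[7] = 73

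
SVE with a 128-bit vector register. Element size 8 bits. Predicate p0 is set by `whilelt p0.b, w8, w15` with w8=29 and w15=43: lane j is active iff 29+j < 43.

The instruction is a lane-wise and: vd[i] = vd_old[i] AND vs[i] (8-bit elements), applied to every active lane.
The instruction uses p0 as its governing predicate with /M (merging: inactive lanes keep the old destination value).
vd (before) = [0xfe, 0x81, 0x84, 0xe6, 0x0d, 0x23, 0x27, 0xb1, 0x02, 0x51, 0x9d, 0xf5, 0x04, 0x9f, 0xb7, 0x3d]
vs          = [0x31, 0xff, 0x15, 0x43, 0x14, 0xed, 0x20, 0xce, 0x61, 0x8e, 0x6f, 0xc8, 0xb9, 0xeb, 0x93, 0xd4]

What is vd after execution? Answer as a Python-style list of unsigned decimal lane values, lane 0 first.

128-bit reg / 8-bit elem → 16 lanes
active while 29+j < 43, i.e. j ∈ [0,14) capped at 16 ⇒ 14
[0] and(0xfe,0x31) = 0x30
[1] and(0x81,0xff) = 0x81
[2] and(0x84,0x15) = 0x04
[3] and(0xe6,0x43) = 0x42
[4] and(0x0d,0x14) = 0x04
[5] and(0x23,0xed) = 0x21
[6] and(0x27,0x20) = 0x20
[7] and(0xb1,0xce) = 0x80
[8] and(0x02,0x61) = 0x00
[9] and(0x51,0x8e) = 0x00
[10] and(0x9d,0x6f) = 0x0d
[11] and(0xf5,0xc8) = 0xc0
[12] and(0x04,0xb9) = 0x00
[13] and(0x9f,0xeb) = 0x8b
[14] tail/keep = 0xb7
[15] tail/keep = 0x3d

vd = [48, 129, 4, 66, 4, 33, 32, 128, 0, 0, 13, 192, 0, 139, 183, 61]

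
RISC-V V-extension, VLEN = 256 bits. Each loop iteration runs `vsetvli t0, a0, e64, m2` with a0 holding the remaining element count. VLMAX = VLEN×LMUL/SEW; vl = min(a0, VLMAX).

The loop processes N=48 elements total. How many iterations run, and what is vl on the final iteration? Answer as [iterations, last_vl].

VLMAX = VLEN×LMUL/SEW = 256×2/64 = 8
N=48: ⌈48/8⌉ = 6 iters; last vl = 48 − 5×8 = 8

[iterations, last_vl] = [6, 8]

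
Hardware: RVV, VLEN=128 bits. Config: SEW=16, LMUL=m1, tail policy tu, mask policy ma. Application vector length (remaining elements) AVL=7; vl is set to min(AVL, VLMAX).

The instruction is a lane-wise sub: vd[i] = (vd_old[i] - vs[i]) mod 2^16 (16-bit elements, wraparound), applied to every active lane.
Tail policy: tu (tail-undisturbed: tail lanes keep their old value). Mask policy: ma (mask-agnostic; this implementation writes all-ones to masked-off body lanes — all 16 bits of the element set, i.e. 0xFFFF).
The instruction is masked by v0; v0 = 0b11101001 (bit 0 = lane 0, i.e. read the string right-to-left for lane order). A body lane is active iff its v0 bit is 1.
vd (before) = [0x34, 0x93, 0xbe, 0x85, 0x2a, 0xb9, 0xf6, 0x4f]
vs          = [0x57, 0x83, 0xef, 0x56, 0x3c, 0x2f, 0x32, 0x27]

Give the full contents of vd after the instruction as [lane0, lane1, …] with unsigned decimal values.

VLMAX = VLEN×LMUL/SEW = 128×1/16 = 8
vl = min(AVL, VLMAX) = min(7, 8) = 7
  i=0: sub(0x34,0x57) → 65501
  i=1: mask-off/ones → 65535
  i=2: mask-off/ones → 65535
  i=3: sub(0x85,0x56) → 47
  i=4: mask-off/ones → 65535
  i=5: sub(0xb9,0x2f) → 138
  i=6: sub(0xf6,0x32) → 196
  i=7: tail/keep → 79

vd = [65501, 65535, 65535, 47, 65535, 138, 196, 79]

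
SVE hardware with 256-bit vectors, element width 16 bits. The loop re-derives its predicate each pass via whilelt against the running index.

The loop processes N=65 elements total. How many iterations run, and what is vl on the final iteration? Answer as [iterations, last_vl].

[iterations, last_vl] = [5, 1]

lane count: 256 div 16 = 16
N=65: ⌈65/16⌉ = 5 iters; last vl = 65 − 4×16 = 1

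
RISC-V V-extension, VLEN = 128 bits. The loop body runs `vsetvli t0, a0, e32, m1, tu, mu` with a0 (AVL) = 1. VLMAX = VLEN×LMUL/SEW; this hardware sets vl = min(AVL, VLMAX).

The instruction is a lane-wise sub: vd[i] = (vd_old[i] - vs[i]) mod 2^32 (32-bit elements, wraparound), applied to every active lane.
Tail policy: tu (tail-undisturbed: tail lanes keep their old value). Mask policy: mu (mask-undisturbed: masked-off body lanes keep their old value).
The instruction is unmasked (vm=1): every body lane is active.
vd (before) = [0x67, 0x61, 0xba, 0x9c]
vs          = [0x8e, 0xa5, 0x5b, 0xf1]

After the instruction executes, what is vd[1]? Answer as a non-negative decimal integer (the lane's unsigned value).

vd[1] = 97

VLMAX = (128 × 1) / 32 = 4 lanes
vl ← min(1, 4) = 1
lane  0: sub(0x67,0x8e) ⇒ 0xffffffd9
lane  1: tail/keep ⇒ 0x61
lane  2: tail/keep ⇒ 0xba
lane  3: tail/keep ⇒ 0x9c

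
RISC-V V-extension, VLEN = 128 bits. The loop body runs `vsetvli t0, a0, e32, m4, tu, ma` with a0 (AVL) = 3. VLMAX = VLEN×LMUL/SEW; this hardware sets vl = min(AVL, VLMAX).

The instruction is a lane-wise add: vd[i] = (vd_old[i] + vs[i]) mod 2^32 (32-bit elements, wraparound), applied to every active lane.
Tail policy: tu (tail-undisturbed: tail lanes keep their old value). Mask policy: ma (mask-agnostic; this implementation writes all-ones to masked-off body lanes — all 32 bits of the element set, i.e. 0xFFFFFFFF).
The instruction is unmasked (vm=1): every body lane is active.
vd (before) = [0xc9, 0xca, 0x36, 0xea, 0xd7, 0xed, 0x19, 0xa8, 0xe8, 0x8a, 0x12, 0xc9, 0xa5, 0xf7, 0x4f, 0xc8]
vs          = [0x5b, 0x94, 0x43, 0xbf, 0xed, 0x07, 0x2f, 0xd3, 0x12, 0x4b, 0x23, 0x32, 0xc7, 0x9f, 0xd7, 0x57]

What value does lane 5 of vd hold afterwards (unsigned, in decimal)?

vd[5] = 237

VLMAX = (128 × 4) / 32 = 16 lanes
vl ← min(3, 16) = 3
lane  0: add(0xc9,0x5b) ⇒ 0x124
lane  1: add(0xca,0x94) ⇒ 0x15e
lane  2: add(0x36,0x43) ⇒ 0x79
lane  3: tail/keep ⇒ 0xea
lane  4: tail/keep ⇒ 0xd7
lane  5: tail/keep ⇒ 0xed
lane  6: tail/keep ⇒ 0x19
lane  7: tail/keep ⇒ 0xa8
lane  8: tail/keep ⇒ 0xe8
lane  9: tail/keep ⇒ 0x8a
lane 10: tail/keep ⇒ 0x12
lane 11: tail/keep ⇒ 0xc9
lane 12: tail/keep ⇒ 0xa5
lane 13: tail/keep ⇒ 0xf7
lane 14: tail/keep ⇒ 0x4f
lane 15: tail/keep ⇒ 0xc8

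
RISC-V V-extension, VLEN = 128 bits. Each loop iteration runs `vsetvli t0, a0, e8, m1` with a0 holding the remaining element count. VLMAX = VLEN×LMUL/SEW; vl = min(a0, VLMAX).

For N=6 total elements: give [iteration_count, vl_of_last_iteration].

[iterations, last_vl] = [1, 6]

VLMAX = VLEN×LMUL/SEW = 128×1/8 = 16
N=6: ⌈6/16⌉ = 1 iters; last vl = 6 − 0×16 = 6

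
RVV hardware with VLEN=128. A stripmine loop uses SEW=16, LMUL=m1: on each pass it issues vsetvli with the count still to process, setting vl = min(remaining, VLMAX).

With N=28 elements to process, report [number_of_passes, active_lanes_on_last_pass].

VLMAX = VLEN×LMUL/SEW = 128×1/16 = 8
N=28: ⌈28/8⌉ = 4 iters; last vl = 28 − 3×8 = 4

[iterations, last_vl] = [4, 4]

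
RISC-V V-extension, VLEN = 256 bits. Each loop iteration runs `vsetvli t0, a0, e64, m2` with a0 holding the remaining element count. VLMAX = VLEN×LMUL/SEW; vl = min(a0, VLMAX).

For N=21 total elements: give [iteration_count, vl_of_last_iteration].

[iterations, last_vl] = [3, 5]

VLMAX = VLEN×LMUL/SEW = 256×2/64 = 8
21 elements at 8/iter → 3 passes, remainder 5 on the last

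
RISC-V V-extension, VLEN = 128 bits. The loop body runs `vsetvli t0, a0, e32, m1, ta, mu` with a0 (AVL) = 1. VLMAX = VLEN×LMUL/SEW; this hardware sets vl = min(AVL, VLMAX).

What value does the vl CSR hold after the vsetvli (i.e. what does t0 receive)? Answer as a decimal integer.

VLMAX = VLEN×LMUL/SEW = 128×1/32 = 4
vl ← min(1, 4) = 1

vl = 1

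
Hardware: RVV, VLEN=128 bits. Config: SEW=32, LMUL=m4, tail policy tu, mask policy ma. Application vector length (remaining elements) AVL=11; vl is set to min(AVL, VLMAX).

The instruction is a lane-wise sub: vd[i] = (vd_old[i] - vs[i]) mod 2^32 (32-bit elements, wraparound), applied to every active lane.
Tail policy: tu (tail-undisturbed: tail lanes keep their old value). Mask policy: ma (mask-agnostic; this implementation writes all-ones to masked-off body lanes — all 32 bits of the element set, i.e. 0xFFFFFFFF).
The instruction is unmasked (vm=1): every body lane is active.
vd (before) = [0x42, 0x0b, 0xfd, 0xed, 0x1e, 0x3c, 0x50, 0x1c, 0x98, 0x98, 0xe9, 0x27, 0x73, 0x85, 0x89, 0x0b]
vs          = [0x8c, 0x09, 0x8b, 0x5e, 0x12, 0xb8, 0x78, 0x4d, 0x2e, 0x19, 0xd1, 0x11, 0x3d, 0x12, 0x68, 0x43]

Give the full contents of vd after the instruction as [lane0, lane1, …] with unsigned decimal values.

VLMAX = VLEN×LMUL/SEW = 128×4/32 = 16
AVL=11 ≤ VLMAX=16, so vl = 11
vd[0] sub(0x42,0x8c) -> 0xffffffb6
vd[1] sub(0x0b,0x09) -> 0x02
vd[2] sub(0xfd,0x8b) -> 0x72
vd[3] sub(0xed,0x5e) -> 0x8f
vd[4] sub(0x1e,0x12) -> 0x0c
vd[5] sub(0x3c,0xb8) -> 0xffffff84
vd[6] sub(0x50,0x78) -> 0xffffffd8
vd[7] sub(0x1c,0x4d) -> 0xffffffcf
vd[8] sub(0x98,0x2e) -> 0x6a
vd[9] sub(0x98,0x19) -> 0x7f
vd[10] sub(0xe9,0xd1) -> 0x18
vd[11] tail/keep -> 0x27
vd[12] tail/keep -> 0x73
vd[13] tail/keep -> 0x85
vd[14] tail/keep -> 0x89
vd[15] tail/keep -> 0x0b

vd = [4294967222, 2, 114, 143, 12, 4294967172, 4294967256, 4294967247, 106, 127, 24, 39, 115, 133, 137, 11]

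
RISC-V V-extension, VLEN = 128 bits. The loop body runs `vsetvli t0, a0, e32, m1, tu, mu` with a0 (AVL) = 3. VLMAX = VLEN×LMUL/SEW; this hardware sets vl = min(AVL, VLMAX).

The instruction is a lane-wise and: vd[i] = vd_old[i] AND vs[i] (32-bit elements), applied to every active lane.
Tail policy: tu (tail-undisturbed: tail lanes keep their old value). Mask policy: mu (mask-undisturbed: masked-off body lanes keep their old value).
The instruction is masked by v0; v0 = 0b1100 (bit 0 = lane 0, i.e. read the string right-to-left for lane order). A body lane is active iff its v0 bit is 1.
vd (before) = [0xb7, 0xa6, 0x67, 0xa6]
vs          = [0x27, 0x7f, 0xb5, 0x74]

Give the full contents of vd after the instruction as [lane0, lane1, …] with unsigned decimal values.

vd = [183, 166, 37, 166]

VLMAX = VLEN×LMUL/SEW = 128×1/32 = 4
AVL=3 ≤ VLMAX=4, so vl = 3
[0] mask-off/keep = 0xb7
[1] mask-off/keep = 0xa6
[2] and(0x67,0xb5) = 0x25
[3] tail/keep = 0xa6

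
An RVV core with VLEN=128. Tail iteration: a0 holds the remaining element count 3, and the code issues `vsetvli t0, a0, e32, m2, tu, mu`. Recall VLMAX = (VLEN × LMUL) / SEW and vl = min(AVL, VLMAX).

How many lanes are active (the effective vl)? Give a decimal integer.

vl = 3

VLMAX = (128 × 2) / 32 = 8 lanes
vl = min(AVL, VLMAX) = min(3, 8) = 3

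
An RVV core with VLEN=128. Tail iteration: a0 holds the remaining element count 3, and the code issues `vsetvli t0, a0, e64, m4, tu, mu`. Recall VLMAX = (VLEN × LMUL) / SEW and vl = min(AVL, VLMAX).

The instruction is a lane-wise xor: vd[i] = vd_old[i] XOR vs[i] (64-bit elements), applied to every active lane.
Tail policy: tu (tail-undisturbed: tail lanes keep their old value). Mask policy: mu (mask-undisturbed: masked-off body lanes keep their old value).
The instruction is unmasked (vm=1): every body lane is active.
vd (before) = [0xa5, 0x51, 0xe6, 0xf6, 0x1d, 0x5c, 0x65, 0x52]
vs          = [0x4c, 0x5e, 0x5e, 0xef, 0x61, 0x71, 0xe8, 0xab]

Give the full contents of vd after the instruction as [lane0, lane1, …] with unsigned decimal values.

vd = [233, 15, 184, 246, 29, 92, 101, 82]

VLMAX = VLEN×LMUL/SEW = 128×4/64 = 8
AVL=3 ≤ VLMAX=8, so vl = 3
lane  0: xor(0xa5,0x4c) ⇒ 0xe9
lane  1: xor(0x51,0x5e) ⇒ 0x0f
lane  2: xor(0xe6,0x5e) ⇒ 0xb8
lane  3: tail/keep ⇒ 0xf6
lane  4: tail/keep ⇒ 0x1d
lane  5: tail/keep ⇒ 0x5c
lane  6: tail/keep ⇒ 0x65
lane  7: tail/keep ⇒ 0x52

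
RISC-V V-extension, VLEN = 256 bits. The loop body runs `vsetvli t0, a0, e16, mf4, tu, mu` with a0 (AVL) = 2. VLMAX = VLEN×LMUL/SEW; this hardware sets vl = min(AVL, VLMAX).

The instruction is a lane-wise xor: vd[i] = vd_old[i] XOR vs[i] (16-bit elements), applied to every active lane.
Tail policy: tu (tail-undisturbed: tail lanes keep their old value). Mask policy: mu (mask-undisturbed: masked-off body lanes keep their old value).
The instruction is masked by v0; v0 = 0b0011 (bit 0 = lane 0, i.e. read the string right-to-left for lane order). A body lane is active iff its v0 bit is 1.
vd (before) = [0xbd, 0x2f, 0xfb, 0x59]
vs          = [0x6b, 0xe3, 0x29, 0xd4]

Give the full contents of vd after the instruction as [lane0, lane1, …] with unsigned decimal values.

vd = [214, 204, 251, 89]

VLMAX = (256 × 1/4) / 16 = 4 lanes
vl = min(AVL, VLMAX) = min(2, 4) = 2
  i=0: xor(0xbd,0x6b) → 214
  i=1: xor(0x2f,0xe3) → 204
  i=2: tail/keep → 251
  i=3: tail/keep → 89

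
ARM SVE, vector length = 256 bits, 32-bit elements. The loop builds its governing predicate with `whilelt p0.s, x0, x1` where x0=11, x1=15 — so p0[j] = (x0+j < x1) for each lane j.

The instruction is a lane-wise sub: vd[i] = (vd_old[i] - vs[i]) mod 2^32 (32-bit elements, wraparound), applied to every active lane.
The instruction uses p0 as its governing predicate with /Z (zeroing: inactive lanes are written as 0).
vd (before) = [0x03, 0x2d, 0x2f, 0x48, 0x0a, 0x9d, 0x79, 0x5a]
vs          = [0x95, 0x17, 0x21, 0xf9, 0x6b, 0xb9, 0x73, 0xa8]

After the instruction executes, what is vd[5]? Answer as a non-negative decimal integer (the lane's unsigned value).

vd[5] = 0

lane count: 256 div 32 = 8
whilelt: lane j active iff 11+j < 15 → j < 4 → 4 active
lane  0: sub(0x03,0x95) ⇒ 0xffffff6e
lane  1: sub(0x2d,0x17) ⇒ 0x16
lane  2: sub(0x2f,0x21) ⇒ 0x0e
lane  3: sub(0x48,0xf9) ⇒ 0xffffff4f
lane  4: tail/zero ⇒ 0x00
lane  5: tail/zero ⇒ 0x00
lane  6: tail/zero ⇒ 0x00
lane  7: tail/zero ⇒ 0x00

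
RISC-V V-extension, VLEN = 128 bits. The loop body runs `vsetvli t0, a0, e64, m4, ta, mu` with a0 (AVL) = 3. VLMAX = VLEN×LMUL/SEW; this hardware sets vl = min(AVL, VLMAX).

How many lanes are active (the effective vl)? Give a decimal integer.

vl = 3

VLMAX = (128 × 4) / 64 = 8 lanes
vl ← min(3, 8) = 3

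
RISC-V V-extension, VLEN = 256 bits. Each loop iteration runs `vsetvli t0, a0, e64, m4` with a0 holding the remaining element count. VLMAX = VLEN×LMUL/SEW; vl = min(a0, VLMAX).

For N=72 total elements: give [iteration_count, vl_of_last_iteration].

[iterations, last_vl] = [5, 8]

VLMAX = VLEN×LMUL/SEW = 256×4/64 = 16
N=72: ⌈72/16⌉ = 5 iters; last vl = 72 − 4×16 = 8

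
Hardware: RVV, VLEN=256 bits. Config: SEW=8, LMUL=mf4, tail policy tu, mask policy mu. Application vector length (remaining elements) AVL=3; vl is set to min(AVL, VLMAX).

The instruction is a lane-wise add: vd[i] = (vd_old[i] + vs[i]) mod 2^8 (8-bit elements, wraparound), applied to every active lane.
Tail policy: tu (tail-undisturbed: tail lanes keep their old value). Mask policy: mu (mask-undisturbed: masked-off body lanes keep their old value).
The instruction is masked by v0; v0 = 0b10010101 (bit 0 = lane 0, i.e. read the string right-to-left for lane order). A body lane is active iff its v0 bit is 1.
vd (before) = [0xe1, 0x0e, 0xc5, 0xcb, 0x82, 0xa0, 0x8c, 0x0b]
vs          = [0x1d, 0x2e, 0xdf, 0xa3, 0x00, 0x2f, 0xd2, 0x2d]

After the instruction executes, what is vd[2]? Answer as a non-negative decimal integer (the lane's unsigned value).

vd[2] = 164

VLMAX = (256 × 1/4) / 8 = 8 lanes
vl = min(AVL, VLMAX) = min(3, 8) = 3
[0] add(0xe1,0x1d) = 0xfe
[1] mask-off/keep = 0x0e
[2] add(0xc5,0xdf) = 0xa4
[3] tail/keep = 0xcb
[4] tail/keep = 0x82
[5] tail/keep = 0xa0
[6] tail/keep = 0x8c
[7] tail/keep = 0x0b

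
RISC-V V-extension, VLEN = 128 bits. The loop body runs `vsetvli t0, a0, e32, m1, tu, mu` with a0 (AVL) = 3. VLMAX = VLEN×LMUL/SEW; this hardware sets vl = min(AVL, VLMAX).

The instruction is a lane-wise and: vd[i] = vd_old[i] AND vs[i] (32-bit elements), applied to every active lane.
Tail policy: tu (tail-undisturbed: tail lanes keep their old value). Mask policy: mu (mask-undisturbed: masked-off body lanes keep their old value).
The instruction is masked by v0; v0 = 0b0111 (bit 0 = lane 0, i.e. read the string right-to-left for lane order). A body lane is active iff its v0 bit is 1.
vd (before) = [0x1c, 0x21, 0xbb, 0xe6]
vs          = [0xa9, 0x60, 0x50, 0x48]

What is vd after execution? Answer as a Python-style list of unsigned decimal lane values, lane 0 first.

vd = [8, 32, 16, 230]

VLMAX = VLEN×LMUL/SEW = 128×1/32 = 4
vl = min(AVL, VLMAX) = min(3, 4) = 3
vd[0] and(0x1c,0xa9) -> 0x08
vd[1] and(0x21,0x60) -> 0x20
vd[2] and(0xbb,0x50) -> 0x10
vd[3] tail/keep -> 0xe6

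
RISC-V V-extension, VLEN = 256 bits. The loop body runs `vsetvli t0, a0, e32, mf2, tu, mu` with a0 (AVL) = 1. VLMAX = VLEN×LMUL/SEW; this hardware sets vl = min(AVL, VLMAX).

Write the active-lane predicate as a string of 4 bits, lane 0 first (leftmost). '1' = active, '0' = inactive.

lanes per group: 256·1/2/32 = 4
vl = min(AVL, VLMAX) = min(1, 4) = 1
bits (lane 0 leftmost): 1000

predicate = 1000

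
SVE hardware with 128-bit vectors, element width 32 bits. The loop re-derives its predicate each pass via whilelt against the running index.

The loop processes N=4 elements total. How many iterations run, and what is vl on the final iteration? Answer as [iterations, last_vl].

lane count: 128 div 32 = 4
N=4: ⌈4/4⌉ = 1 iters; last vl = 4 − 0×4 = 4

[iterations, last_vl] = [1, 4]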